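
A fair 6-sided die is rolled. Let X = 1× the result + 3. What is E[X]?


E[die] = (1+6)/2 = 7/2
E[X] = 1×7/2 + 3 = 13/2

E[X] = 13/2


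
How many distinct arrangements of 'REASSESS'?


Letters: 8, freq: {'R': 1, 'E': 2, 'A': 1, 'S': 4}
8!/(1!×2!×1!×4!) = 40320/48 = 840

840


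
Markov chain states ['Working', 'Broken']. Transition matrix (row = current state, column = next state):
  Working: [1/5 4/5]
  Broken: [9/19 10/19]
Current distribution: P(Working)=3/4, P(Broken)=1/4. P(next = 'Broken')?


P(next=Broken) = Σᵢ P(now=i)×P(i→Broken)
= 3/4×4/5 + 1/4×10/19
= 3/5 + 5/38 = 139/190

P = 139/190 ≈ 0.7316


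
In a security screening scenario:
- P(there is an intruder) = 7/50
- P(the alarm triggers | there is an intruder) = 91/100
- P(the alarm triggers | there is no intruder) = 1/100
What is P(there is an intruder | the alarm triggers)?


Using Bayes' theorem:
P(A|B) = P(B|A)·P(A) / P(B)

P(the alarm triggers) = 91/100 × 7/50 + 1/100 × 43/50
= 637/5000 + 43/5000 = 17/125

P(there is an intruder|the alarm triggers) = (637/5000) / (17/125) = 637/680

P(there is an intruder|the alarm triggers) = 637/680 ≈ 93.68%


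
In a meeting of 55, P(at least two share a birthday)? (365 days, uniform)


P(all different) = Π(365-i)/365 for i=0..54
= 0.013738
P(match) = 1 - 0.013738 = 0.986262

P ≈ 0.9863 ≈ 98.63%


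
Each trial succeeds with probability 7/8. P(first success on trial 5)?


Geometric: P(X=5) = (1-p)^(k-1)×p = (1/8)^4×7/8 = 7/32768

P(X=5) = 7/32768 ≈ 0.02%


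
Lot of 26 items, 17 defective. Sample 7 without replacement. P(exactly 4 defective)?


Hypergeometric: C(17,4)×C(9,3)/C(26,7)
= 2380×84/657800 = 4998/16445

P(X=4) = 4998/16445 ≈ 30.39%


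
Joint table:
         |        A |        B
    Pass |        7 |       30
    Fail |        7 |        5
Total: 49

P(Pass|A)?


P(Pass|A) = 7/(7+7) = 7/14 = 1/2

P = 1/2 ≈ 50.00%


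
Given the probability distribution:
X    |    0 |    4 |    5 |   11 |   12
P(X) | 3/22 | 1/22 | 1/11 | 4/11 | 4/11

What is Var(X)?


E[X] = 9
E[X²] = 1093/11
Var(X) = E[X²] - (E[X])² = 1093/11 - 81 = 202/11

Var(X) = 202/11 ≈ 18.3636


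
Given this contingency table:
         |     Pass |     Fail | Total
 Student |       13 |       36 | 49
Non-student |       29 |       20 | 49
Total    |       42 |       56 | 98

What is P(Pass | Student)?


P(Pass | Student) = 13/(13+36) = 13/49

P(Pass|Student) = 13/49 ≈ 26.53%


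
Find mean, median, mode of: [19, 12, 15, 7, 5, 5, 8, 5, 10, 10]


Sorted: [5, 5, 5, 7, 8, 10, 10, 12, 15, 19]
Mean = 96/10 = 48/5
Median = 9
Freq: {19: 1, 12: 1, 15: 1, 7: 1, 5: 3, 8: 1, 10: 2}
Mode: [5]

Mean=48/5, Median=9, Mode=5


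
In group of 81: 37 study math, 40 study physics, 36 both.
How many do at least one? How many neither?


|A∪B| = 37+40-36 = 41
Neither = 81-41 = 40

At least one: 41; Neither: 40


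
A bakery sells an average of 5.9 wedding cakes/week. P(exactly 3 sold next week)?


Poisson(λ=5.9): P(X=3) = e^(-λ)×λ^k/k!
= e^(-5.9) × 5.9^3 / 3!
≈ 0.002739444819 × 205.379 / 6 ≈ 0.093771

P(X=3) ≈ 0.093771 ≈ 9.38%


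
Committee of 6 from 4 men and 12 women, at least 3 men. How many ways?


Count by #men:
  3M,3W: C(4,3)×C(12,3)=880
  4M,2W: C(4,4)×C(12,2)=66
Total = 946

946


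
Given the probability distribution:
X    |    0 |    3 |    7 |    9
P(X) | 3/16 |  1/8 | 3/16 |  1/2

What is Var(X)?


E[X] = 99/16
E[X²] = 813/16
Var(X) = E[X²] - (E[X])² = 813/16 - 9801/256 = 3207/256

Var(X) = 3207/256 ≈ 12.5273


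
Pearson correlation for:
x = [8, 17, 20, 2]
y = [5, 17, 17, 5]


n=4, Σx=47, Σy=44, Σxy=679, Σx²=757, Σy²=628
r = (4×679 - 47×44)/√((4×757 - 47²)(4×628 - 44²))
= 648/√(819×576) = 648/√471744 ≈ 648/686.8362 ≈ 0.9435

r ≈ 0.9435


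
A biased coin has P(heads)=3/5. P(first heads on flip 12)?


Geometric: P(X=12) = (1-p)^(k-1)×p = (2/5)^11×3/5 = 6144/244140625

P(X=12) = 6144/244140625 ≈ 0.00%


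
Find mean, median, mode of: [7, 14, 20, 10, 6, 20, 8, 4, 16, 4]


Sorted: [4, 4, 6, 7, 8, 10, 14, 16, 20, 20]
Mean = 109/10
Median = 9
Freq: {7: 1, 14: 1, 20: 2, 10: 1, 6: 1, 8: 1, 4: 2, 16: 1}
Mode: [4, 20]

Mean=109/10, Median=9, Mode=[4, 20]


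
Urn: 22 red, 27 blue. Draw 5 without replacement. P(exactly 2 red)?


Hypergeometric: C(22,2)×C(27,3)/C(49,5)
= 231×2925/1906884 = 10725/30268

P(X=2) = 10725/30268 ≈ 35.43%


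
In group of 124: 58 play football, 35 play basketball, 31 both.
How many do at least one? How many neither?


|A∪B| = 58+35-31 = 62
Neither = 124-62 = 62

At least one: 62; Neither: 62


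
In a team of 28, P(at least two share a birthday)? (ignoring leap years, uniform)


P(all different) = Π(365-i)/365 for i=0..27
= 0.345539
P(match) = 1 - 0.345539 = 0.654461

P ≈ 0.6545 ≈ 65.45%


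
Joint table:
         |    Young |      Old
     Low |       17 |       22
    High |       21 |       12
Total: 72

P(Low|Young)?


P(Low|Young) = 17/(17+21) = 17/38

P = 17/38 ≈ 44.74%


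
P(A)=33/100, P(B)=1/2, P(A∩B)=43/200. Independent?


P(A)×P(B) = 33/200
P(A∩B) = 43/200
Not equal → NOT independent

No, not independent


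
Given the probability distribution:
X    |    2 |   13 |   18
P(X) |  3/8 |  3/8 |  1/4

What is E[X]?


E[X] = Σ x·P(X=x)
= (2)×(3/8) + (13)×(3/8) + (18)×(1/4)
= 81/8

E[X] = 81/8


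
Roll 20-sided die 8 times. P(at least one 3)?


P(no 3)^8 = (19/20)^8 = 16983563041/25600000000
P(≥1) = 1 - 16983563041/25600000000 = 8616436959/25600000000

P = 8616436959/25600000000 ≈ 33.66%


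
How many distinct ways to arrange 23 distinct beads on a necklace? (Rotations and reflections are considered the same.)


Free circular arrangements: rotations and reflections both identified.
(n-1)!/2 = 22!/2 = 1124000727777607680000/2 = 562000363888803840000

562000363888803840000


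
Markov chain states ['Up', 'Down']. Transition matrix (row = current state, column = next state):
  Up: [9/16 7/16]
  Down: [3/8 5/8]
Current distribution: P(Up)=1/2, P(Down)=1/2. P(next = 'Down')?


P(next=Down) = Σᵢ P(now=i)×P(i→Down)
= 1/2×7/16 + 1/2×5/8
= 7/32 + 5/16 = 17/32

P = 17/32 ≈ 0.5312


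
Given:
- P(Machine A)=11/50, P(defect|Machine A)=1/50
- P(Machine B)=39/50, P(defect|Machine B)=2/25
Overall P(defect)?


P(B) = Σ P(B|Aᵢ)×P(Aᵢ)
  1/50×11/50 = 11/2500
  2/25×39/50 = 39/625
Sum = 167/2500

P(defect) = 167/2500 ≈ 6.68%


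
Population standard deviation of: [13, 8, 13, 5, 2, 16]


Mean = 57/6 = 19/2
  (13-19/2)²=49/4
  (8-19/2)²=9/4
  (13-19/2)²=49/4
  (5-19/2)²=81/4
  (2-19/2)²=225/4
  (16-19/2)²=169/4
Σ(x-μ)² = 291/2
σ² = (291/2)/6 = 97/4

σ = √(97/4) ≈ 4.9244


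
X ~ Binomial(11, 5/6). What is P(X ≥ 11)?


P(X ≥ 11) = Σ P(X=i) for i=11..11
P(X=11) = 48828125/362797056
Sum = 48828125/362797056

P(X ≥ 11) = 48828125/362797056 ≈ 13.46%


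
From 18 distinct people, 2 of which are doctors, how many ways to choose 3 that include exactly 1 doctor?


Choose 1 of the 2 doctors and 2 of the other 16 people:
C(2,1)×C(16,2) = 2×120 = 240

240


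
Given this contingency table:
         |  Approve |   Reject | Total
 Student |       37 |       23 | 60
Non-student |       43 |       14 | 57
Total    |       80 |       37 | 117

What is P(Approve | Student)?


P(Approve | Student) = 37/(37+23) = 37/60

P(Approve|Student) = 37/60 ≈ 61.67%


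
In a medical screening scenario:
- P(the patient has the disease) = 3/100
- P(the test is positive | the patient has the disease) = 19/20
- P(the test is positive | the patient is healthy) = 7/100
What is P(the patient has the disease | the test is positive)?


Using Bayes' theorem:
P(A|B) = P(B|A)·P(A) / P(B)

P(the test is positive) = 19/20 × 3/100 + 7/100 × 97/100
= 57/2000 + 679/10000 = 241/2500

P(the patient has the disease|the test is positive) = (57/2000) / (241/2500) = 285/964

P(the patient has the disease|the test is positive) = 285/964 ≈ 29.56%


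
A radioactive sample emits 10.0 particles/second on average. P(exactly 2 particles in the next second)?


Poisson(λ=10.0): P(X=2) = e^(-λ)×λ^k/k!
= e^(-10.0) × 10.0^2 / 2!
≈ 4.539992976e-05 × 100 / 2 ≈ 0.002270

P(X=2) ≈ 0.002270 ≈ 0.23%


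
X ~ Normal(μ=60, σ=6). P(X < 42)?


z = (42-60)/6 = -3.0
P(Z < -3.0) = 0.0013

P(X < 42) ≈ 0.0013


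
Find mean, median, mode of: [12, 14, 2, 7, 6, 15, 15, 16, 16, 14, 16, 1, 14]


Sorted: [1, 2, 6, 7, 12, 14, 14, 14, 15, 15, 16, 16, 16]
Mean = 148/13
Median = 14
Freq: {12: 1, 14: 3, 2: 1, 7: 1, 6: 1, 15: 2, 16: 3, 1: 1}
Mode: [14, 16]

Mean=148/13, Median=14, Mode=[14, 16]


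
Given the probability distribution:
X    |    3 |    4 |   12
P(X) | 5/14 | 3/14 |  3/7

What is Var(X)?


E[X] = 99/14
E[X²] = 957/14
Var(X) = E[X²] - (E[X])² = 957/14 - 9801/196 = 3597/196

Var(X) = 3597/196 ≈ 18.3520


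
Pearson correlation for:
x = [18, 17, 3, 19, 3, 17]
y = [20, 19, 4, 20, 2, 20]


n=6, Σx=77, Σy=85, Σxy=1421, Σx²=1281, Σy²=1581
r = (6×1421 - 77×85)/√((6×1281 - 77²)(6×1581 - 85²))
= 1981/√(1757×2261) = 1981/√3972577 ≈ 1981/1993.1325 ≈ 0.9939

r ≈ 0.9939


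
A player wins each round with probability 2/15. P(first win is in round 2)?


Geometric: P(X=2) = (1-p)^(k-1)×p = (13/15)^1×2/15 = 26/225

P(X=2) = 26/225 ≈ 11.56%


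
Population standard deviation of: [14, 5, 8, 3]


Mean = 30/4 = 15/2
  (14-15/2)²=169/4
  (5-15/2)²=25/4
  (8-15/2)²=1/4
  (3-15/2)²=81/4
Σ(x-μ)² = 69
σ² = 69/4

σ = √(69/4) ≈ 4.1533


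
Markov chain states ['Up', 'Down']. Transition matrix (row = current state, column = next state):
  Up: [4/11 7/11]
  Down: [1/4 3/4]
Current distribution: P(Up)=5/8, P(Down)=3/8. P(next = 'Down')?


P(next=Down) = Σᵢ P(now=i)×P(i→Down)
= 5/8×7/11 + 3/8×3/4
= 35/88 + 9/32 = 239/352

P = 239/352 ≈ 0.6790


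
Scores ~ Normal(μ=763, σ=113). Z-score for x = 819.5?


z = (x - μ)/σ = (819.5 - 763)/113 = 0.5

z = 0.5


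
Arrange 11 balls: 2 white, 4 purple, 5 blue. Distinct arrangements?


11!/(2!×4!×5!) = 6930

6930


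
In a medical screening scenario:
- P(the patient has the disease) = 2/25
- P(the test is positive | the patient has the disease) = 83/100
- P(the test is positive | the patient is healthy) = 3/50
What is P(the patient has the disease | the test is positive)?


Using Bayes' theorem:
P(A|B) = P(B|A)·P(A) / P(B)

P(the test is positive) = 83/100 × 2/25 + 3/50 × 23/25
= 83/1250 + 69/1250 = 76/625

P(the patient has the disease|the test is positive) = (83/1250) / (76/625) = 83/152

P(the patient has the disease|the test is positive) = 83/152 ≈ 54.61%


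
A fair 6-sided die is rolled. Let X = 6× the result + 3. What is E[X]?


E[die] = (1+6)/2 = 7/2
E[X] = 6×7/2 + 3 = 24

E[X] = 24


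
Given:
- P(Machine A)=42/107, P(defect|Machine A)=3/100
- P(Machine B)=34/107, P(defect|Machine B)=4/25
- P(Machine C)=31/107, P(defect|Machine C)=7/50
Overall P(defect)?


P(B) = Σ P(B|Aᵢ)×P(Aᵢ)
  3/100×42/107 = 63/5350
  4/25×34/107 = 136/2675
  7/50×31/107 = 217/5350
Sum = 276/2675

P(defect) = 276/2675 ≈ 10.32%


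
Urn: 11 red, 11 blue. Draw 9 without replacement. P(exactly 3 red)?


Hypergeometric: C(11,3)×C(11,6)/C(22,9)
= 165×462/497420 = 99/646

P(X=3) = 99/646 ≈ 15.33%


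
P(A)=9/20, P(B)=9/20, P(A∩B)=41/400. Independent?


P(A)×P(B) = 81/400
P(A∩B) = 41/400
Not equal → NOT independent

No, not independent


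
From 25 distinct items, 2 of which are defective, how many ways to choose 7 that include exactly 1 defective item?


Choose 1 of the 2 defective items and 6 of the other 23 items:
C(2,1)×C(23,6) = 2×100947 = 201894

201894


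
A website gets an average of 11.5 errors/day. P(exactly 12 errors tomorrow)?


Poisson(λ=11.5): P(X=12) = e^(-λ)×λ^k/k!
= e^(-11.5) × 11.5^12 / 12!
≈ 1.01300936e-05 × 5.35025010547e+12 / 479001600 ≈ 0.113149

P(X=12) ≈ 0.113149 ≈ 11.31%


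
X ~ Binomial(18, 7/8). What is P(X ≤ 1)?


P(X ≤ 1) = Σ P(X=i) for i=0..1
P(X=0) = 1/18014398509481984
P(X=1) = 63/9007199254740992
Sum = 127/18014398509481984

P(X ≤ 1) = 127/18014398509481984 ≈ 0.00%


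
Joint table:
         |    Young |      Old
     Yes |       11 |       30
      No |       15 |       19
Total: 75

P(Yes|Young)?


P(Yes|Young) = 11/(11+15) = 11/26

P = 11/26 ≈ 42.31%


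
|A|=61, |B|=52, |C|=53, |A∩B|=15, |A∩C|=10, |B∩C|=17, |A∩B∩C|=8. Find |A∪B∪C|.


|A∪B∪C| = 61+52+53-15-10-17+8 = 132

|A∪B∪C| = 132


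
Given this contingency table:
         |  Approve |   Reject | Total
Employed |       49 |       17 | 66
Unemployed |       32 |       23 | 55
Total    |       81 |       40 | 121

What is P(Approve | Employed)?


P(Approve | Employed) = 49/(49+17) = 49/66

P(Approve|Employed) = 49/66 ≈ 74.24%


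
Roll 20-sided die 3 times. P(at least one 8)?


P(no 8)^3 = (19/20)^3 = 6859/8000
P(≥1) = 1 - 6859/8000 = 1141/8000

P = 1141/8000 ≈ 14.26%


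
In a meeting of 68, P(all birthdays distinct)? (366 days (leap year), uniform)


P(all different) = Π(366-i)/366 for i=0..67
= (366/366)×(365/366)×...×(299/366)
= 0.001299

P ≈ 0.0013 ≈ 0.13%


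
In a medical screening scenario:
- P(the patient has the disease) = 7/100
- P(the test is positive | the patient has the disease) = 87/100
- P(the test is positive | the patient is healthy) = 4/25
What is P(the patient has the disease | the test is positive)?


Using Bayes' theorem:
P(A|B) = P(B|A)·P(A) / P(B)

P(the test is positive) = 87/100 × 7/100 + 4/25 × 93/100
= 609/10000 + 93/625 = 2097/10000

P(the patient has the disease|the test is positive) = (609/10000) / (2097/10000) = 203/699

P(the patient has the disease|the test is positive) = 203/699 ≈ 29.04%


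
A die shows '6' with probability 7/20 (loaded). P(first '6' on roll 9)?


Geometric: P(X=9) = (1-p)^(k-1)×p = (13/20)^8×7/20 = 5710115047/512000000000

P(X=9) = 5710115047/512000000000 ≈ 1.12%


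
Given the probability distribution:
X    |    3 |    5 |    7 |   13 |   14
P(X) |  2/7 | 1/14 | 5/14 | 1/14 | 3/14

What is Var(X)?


E[X] = 107/14
E[X²] = 1063/14
Var(X) = E[X²] - (E[X])² = 1063/14 - 11449/196 = 3433/196

Var(X) = 3433/196 ≈ 17.5153


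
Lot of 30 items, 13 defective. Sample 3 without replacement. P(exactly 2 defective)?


Hypergeometric: C(13,2)×C(17,1)/C(30,3)
= 78×17/4060 = 663/2030

P(X=2) = 663/2030 ≈ 32.66%


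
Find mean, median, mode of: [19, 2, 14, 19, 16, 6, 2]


Sorted: [2, 2, 6, 14, 16, 19, 19]
Mean = 78/7
Median = 14
Freq: {19: 2, 2: 2, 14: 1, 16: 1, 6: 1}
Mode: [2, 19]

Mean=78/7, Median=14, Mode=[2, 19]


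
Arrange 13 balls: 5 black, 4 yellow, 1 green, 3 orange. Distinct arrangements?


13!/(5!×4!×1!×3!) = 360360

360360


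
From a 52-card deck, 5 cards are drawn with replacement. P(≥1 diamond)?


P(not a diamond) = 39/52 = 3/4
P(none in 5 draws) = (3/4)^5 = 243/1024
P(≥1 diamond) = 1 - 243/1024 = 781/1024

P = 781/1024 ≈ 76.27%


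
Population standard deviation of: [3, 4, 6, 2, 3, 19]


Mean = 37/6
  (3-37/6)²=361/36
  (4-37/6)²=169/36
  (6-37/6)²=1/36
  (2-37/6)²=625/36
  (3-37/6)²=361/36
  (19-37/6)²=5929/36
Σ(x-μ)² = 1241/6
σ² = (1241/6)/6 = 1241/36

σ = √(1241/36) ≈ 5.8713


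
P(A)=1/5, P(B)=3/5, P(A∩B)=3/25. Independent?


P(A)×P(B) = 3/25
P(A∩B) = 3/25
Equal ✓ → Independent

Yes, independent


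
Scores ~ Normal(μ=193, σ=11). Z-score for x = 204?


z = (x - μ)/σ = (204 - 193)/11 = 1.0

z = 1.0


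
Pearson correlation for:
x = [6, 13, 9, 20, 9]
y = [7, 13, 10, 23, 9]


n=5, Σx=57, Σy=62, Σxy=842, Σx²=767, Σy²=928
r = (5×842 - 57×62)/√((5×767 - 57²)(5×928 - 62²))
= 676/√(586×796) = 676/√466456 ≈ 676/682.9758 ≈ 0.9898

r ≈ 0.9898


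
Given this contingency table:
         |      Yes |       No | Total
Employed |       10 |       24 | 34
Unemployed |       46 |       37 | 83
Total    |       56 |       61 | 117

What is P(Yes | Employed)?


P(Yes | Employed) = 10/(10+24) = 10/34 = 5/17

P(Yes|Employed) = 5/17 ≈ 29.41%


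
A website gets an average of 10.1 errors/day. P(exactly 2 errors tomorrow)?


Poisson(λ=10.1): P(X=2) = e^(-λ)×λ^k/k!
= e^(-10.1) × 10.1^2 / 2!
≈ 4.107955523e-05 × 102.01 / 2 ≈ 0.002095

P(X=2) ≈ 0.002095 ≈ 0.21%


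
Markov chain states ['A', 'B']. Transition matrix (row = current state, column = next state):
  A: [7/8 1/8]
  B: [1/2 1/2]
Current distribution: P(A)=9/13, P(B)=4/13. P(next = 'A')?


P(next=A) = Σᵢ P(now=i)×P(i→A)
= 9/13×7/8 + 4/13×1/2
= 63/104 + 2/13 = 79/104

P = 79/104 ≈ 0.7596


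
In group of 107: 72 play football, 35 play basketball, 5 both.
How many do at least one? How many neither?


|A∪B| = 72+35-5 = 102
Neither = 107-102 = 5

At least one: 102; Neither: 5


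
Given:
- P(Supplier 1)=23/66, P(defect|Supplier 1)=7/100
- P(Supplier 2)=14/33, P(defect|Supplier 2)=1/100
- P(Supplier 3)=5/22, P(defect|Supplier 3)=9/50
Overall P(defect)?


P(B) = Σ P(B|Aᵢ)×P(Aᵢ)
  7/100×23/66 = 161/6600
  1/100×14/33 = 7/1650
  9/50×5/22 = 9/220
Sum = 153/2200

P(defect) = 153/2200 ≈ 6.95%


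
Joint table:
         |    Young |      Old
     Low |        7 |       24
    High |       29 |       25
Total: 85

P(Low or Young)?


P(Low∨Young) = P(Low) + P(Young) - P(Low∧Young)
= (31 + 36 - 7)/85 = 60/85 = 12/17

P = 12/17 ≈ 70.59%


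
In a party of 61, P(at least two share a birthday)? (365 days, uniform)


P(all different) = Π(365-i)/365 for i=0..60
= 0.004911
P(match) = 1 - 0.004911 = 0.995089

P ≈ 0.9951 ≈ 99.51%


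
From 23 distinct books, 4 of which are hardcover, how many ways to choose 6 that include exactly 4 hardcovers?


Choose 4 of the 4 hardcovers and 2 of the other 19 books:
C(4,4)×C(19,2) = 1×171 = 171

171


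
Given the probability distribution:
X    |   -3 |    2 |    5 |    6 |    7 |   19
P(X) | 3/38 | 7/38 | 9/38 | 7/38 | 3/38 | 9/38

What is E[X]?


E[X] = Σ x·P(X=x)
= (-3)×(3/38) + (2)×(7/38) + (5)×(9/38) + (6)×(7/38) + (7)×(3/38) + (19)×(9/38)
= 142/19

E[X] = 142/19


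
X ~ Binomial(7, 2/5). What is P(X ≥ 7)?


P(X ≥ 7) = Σ P(X=i) for i=7..7
P(X=7) = 128/78125
Sum = 128/78125

P(X ≥ 7) = 128/78125 ≈ 0.16%


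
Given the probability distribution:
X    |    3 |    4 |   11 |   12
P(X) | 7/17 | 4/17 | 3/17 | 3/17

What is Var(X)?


E[X] = 106/17
E[X²] = 922/17
Var(X) = E[X²] - (E[X])² = 922/17 - 11236/289 = 4438/289

Var(X) = 4438/289 ≈ 15.3564


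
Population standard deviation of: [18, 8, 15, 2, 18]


Mean = 61/5
  (18-61/5)²=841/25
  (8-61/5)²=441/25
  (15-61/5)²=196/25
  (2-61/5)²=2601/25
  (18-61/5)²=841/25
Σ(x-μ)² = 984/5
σ² = (984/5)/5 = 984/25

σ = √(984/25) ≈ 6.2738


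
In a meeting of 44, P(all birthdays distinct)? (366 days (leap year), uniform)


P(all different) = Π(366-i)/366 for i=0..43
= (366/366)×(365/366)×...×(323/366)
= 0.067633

P ≈ 0.0676 ≈ 6.76%


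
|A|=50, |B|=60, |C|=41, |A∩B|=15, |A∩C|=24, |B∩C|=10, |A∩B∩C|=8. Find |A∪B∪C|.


|A∪B∪C| = 50+60+41-15-24-10+8 = 110

|A∪B∪C| = 110


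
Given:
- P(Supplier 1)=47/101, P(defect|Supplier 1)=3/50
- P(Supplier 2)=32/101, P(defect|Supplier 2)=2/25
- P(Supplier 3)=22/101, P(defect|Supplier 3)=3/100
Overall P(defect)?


P(B) = Σ P(B|Aᵢ)×P(Aᵢ)
  3/50×47/101 = 141/5050
  2/25×32/101 = 64/2525
  3/100×22/101 = 33/5050
Sum = 151/2525

P(defect) = 151/2525 ≈ 5.98%


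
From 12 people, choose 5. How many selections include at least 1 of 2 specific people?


Complement: C(12,5) - C(10,5) = 792 - 252 = 540

540


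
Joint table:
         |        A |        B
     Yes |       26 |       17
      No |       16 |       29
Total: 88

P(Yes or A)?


P(Yes∨A) = P(Yes) + P(A) - P(Yes∧A)
= (43 + 42 - 26)/88 = 59/88

P = 59/88 ≈ 67.05%


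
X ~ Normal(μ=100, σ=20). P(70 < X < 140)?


z₁=(70-100)/20=-1.5, z₂=(140-100)/20=2.0
P = Φ(2.0) - Φ(-1.5) = 0.977250 - 0.066807 = 0.910443 ≈ 0.9104

P(70 < X < 140) ≈ 0.9104


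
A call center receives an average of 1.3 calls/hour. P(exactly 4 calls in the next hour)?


Poisson(λ=1.3): P(X=4) = e^(-λ)×λ^k/k!
= e^(-1.3) × 1.3^4 / 4!
≈ 0.272531793 × 2.8561 / 24 ≈ 0.032432

P(X=4) ≈ 0.032432 ≈ 3.24%


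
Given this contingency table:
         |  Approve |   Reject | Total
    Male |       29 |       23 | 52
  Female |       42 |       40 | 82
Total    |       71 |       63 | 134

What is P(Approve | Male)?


P(Approve | Male) = 29/(29+23) = 29/52

P(Approve|Male) = 29/52 ≈ 55.77%


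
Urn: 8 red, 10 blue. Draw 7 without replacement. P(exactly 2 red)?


Hypergeometric: C(8,2)×C(10,5)/C(18,7)
= 28×252/31824 = 49/221

P(X=2) = 49/221 ≈ 22.17%


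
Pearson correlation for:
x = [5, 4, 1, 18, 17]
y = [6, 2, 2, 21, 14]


n=5, Σx=45, Σy=45, Σxy=656, Σx²=655, Σy²=681
r = (5×656 - 45×45)/√((5×655 - 45²)(5×681 - 45²))
= 1255/√(1250×1380) = 1255/√1725000 ≈ 1255/1313.3926 ≈ 0.9555

r ≈ 0.9555


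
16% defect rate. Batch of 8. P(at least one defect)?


P(all good) = (21/25)^8 = 37822859361/152587890625
P(≥1 defect) = 114765031264/152587890625

P = 114765031264/152587890625 ≈ 75.21%


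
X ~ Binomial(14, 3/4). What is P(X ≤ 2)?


P(X ≤ 2) = Σ P(X=i) for i=0..2
P(X=0) = 1/268435456
P(X=1) = 21/134217728
P(X=2) = 819/268435456
Sum = 431/134217728

P(X ≤ 2) = 431/134217728 ≈ 0.00%


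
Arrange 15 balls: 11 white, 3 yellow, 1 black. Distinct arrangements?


15!/(11!×3!×1!) = 5460

5460


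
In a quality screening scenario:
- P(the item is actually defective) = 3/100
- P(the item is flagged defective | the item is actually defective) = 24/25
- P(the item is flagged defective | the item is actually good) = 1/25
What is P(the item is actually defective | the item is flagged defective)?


Using Bayes' theorem:
P(A|B) = P(B|A)·P(A) / P(B)

P(the item is flagged defective) = 24/25 × 3/100 + 1/25 × 97/100
= 18/625 + 97/2500 = 169/2500

P(the item is actually defective|the item is flagged defective) = (18/625) / (169/2500) = 72/169

P(the item is actually defective|the item is flagged defective) = 72/169 ≈ 42.60%


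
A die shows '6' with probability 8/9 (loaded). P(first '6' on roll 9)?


Geometric: P(X=9) = (1-p)^(k-1)×p = (1/9)^8×8/9 = 8/387420489

P(X=9) = 8/387420489 ≈ 0.00%


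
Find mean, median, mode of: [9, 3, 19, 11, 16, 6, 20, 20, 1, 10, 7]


Sorted: [1, 3, 6, 7, 9, 10, 11, 16, 19, 20, 20]
Mean = 122/11
Median = 10
Freq: {9: 1, 3: 1, 19: 1, 11: 1, 16: 1, 6: 1, 20: 2, 1: 1, 10: 1, 7: 1}
Mode: [20]

Mean=122/11, Median=10, Mode=20


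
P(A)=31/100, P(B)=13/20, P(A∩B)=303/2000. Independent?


P(A)×P(B) = 403/2000
P(A∩B) = 303/2000
Not equal → NOT independent

No, not independent


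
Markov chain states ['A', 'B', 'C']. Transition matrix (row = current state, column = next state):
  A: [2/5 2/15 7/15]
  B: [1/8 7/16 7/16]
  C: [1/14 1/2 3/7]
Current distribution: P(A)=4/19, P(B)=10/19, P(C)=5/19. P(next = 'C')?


P(next=C) = Σᵢ P(now=i)×P(i→C)
= 4/19×7/15 + 10/19×7/16 + 5/19×3/7
= 28/285 + 35/152 + 15/133 = 7043/15960

P = 7043/15960 ≈ 0.4413


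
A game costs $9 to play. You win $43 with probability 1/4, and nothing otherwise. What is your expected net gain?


E[gain] = (43-9)×1/4 + (-9)×3/4
= 17/2 - 27/4 = 7/4

Expected net gain = $7/4 ≈ $1.75


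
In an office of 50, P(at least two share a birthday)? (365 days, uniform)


P(all different) = Π(365-i)/365 for i=0..49
= 0.029626
P(match) = 1 - 0.029626 = 0.970374

P ≈ 0.9704 ≈ 97.04%


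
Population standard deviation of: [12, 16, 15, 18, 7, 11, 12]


Mean = 91/7 = 13
  (12-13)²=1
  (16-13)²=9
  (15-13)²=4
  (18-13)²=25
  (7-13)²=36
  (11-13)²=4
  (12-13)²=1
Σ(x-μ)² = 80
σ² = 80/7

σ = √(80/7) ≈ 3.3806


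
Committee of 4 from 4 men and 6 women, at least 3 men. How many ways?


Count by #men:
  3M,1W: C(4,3)×C(6,1)=24
  4M,0W: C(4,4)×C(6,0)=1
Total = 25

25


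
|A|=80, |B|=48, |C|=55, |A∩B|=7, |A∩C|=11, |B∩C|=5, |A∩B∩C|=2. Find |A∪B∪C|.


|A∪B∪C| = 80+48+55-7-11-5+2 = 162

|A∪B∪C| = 162


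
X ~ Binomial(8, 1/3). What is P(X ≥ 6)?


P(X ≥ 6) = Σ P(X=i) for i=6..8
P(X=6) = 112/6561
P(X=7) = 16/6561
P(X=8) = 1/6561
Sum = 43/2187

P(X ≥ 6) = 43/2187 ≈ 1.97%


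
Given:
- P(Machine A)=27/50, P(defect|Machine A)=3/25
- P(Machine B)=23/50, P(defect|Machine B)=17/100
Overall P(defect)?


P(B) = Σ P(B|Aᵢ)×P(Aᵢ)
  3/25×27/50 = 81/1250
  17/100×23/50 = 391/5000
Sum = 143/1000

P(defect) = 143/1000 ≈ 14.30%


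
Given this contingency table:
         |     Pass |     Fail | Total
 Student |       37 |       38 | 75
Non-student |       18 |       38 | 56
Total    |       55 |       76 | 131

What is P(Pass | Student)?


P(Pass | Student) = 37/(37+38) = 37/75

P(Pass|Student) = 37/75 ≈ 49.33%


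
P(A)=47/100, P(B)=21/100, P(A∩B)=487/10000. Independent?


P(A)×P(B) = 987/10000
P(A∩B) = 487/10000
Not equal → NOT independent

No, not independent


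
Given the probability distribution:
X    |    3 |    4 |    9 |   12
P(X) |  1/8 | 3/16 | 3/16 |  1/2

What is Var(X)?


E[X] = 141/16
E[X²] = 1461/16
Var(X) = E[X²] - (E[X])² = 1461/16 - 19881/256 = 3495/256

Var(X) = 3495/256 ≈ 13.6523


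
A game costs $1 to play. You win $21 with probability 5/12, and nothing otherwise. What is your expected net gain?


E[gain] = (21-1)×5/12 + (-1)×7/12
= 25/3 - 7/12 = 31/4

Expected net gain = $31/4 ≈ $7.75


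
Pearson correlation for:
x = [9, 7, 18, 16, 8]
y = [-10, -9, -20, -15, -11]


n=5, Σx=58, Σy=-65, Σxy=-841, Σx²=774, Σy²=927
r = (5×(-841) - 58×(-65))/√((5×774 - 58²)(5×927 - (-65)²))
= -435/√(506×410) = -435/√207460 ≈ -435/455.4778 ≈ -0.9550

r ≈ -0.9550


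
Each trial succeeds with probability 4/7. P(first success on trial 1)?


Geometric: P(X=1) = (1-p)^(k-1)×p = (3/7)^0×4/7 = 4/7

P(X=1) = 4/7 ≈ 57.14%


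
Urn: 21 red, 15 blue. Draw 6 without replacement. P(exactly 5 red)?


Hypergeometric: C(21,5)×C(15,1)/C(36,6)
= 20349×15/1947792 = 855/5456

P(X=5) = 855/5456 ≈ 15.67%


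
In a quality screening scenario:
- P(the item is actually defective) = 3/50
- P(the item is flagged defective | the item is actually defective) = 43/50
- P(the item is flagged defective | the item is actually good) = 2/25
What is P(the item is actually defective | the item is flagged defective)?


Using Bayes' theorem:
P(A|B) = P(B|A)·P(A) / P(B)

P(the item is flagged defective) = 43/50 × 3/50 + 2/25 × 47/50
= 129/2500 + 47/625 = 317/2500

P(the item is actually defective|the item is flagged defective) = (129/2500) / (317/2500) = 129/317

P(the item is actually defective|the item is flagged defective) = 129/317 ≈ 40.69%


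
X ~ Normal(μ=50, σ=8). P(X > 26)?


z = (26-50)/8 = -3.0
P(X > 26) = 1 - P(Z ≤ -3.0) = 1 - 0.0013 = 0.9987

P(X > 26) ≈ 0.9987


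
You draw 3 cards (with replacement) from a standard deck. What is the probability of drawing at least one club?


P(not a club) = 39/52 = 3/4
P(none in 3 draws) = (3/4)^3 = 27/64
P(≥1 club) = 1 - 27/64 = 37/64

P = 37/64 ≈ 57.81%


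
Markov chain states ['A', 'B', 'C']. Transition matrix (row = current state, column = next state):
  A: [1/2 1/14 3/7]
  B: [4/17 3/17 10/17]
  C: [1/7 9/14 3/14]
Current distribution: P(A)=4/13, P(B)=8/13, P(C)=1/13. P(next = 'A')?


P(next=A) = Σᵢ P(now=i)×P(i→A)
= 4/13×1/2 + 8/13×4/17 + 1/13×1/7
= 2/13 + 32/221 + 1/91 = 479/1547

P = 479/1547 ≈ 0.3096


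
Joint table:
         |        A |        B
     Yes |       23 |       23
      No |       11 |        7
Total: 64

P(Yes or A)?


P(Yes∨A) = P(Yes) + P(A) - P(Yes∧A)
= (46 + 34 - 23)/64 = 57/64

P = 57/64 ≈ 89.06%


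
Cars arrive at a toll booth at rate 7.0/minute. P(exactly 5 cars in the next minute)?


Poisson(λ=7.0): P(X=5) = e^(-λ)×λ^k/k!
= e^(-7.0) × 7.0^5 / 5!
≈ 0.0009118819656 × 16807 / 120 ≈ 0.127717

P(X=5) ≈ 0.127717 ≈ 12.77%


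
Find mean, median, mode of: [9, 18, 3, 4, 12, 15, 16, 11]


Sorted: [3, 4, 9, 11, 12, 15, 16, 18]
Mean = 88/8 = 11
Median = 23/2
Freq: {9: 1, 18: 1, 3: 1, 4: 1, 12: 1, 15: 1, 16: 1, 11: 1}
Mode: No mode

Mean=11, Median=23/2, Mode=No mode


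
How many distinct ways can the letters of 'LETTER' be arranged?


Letters: 6, freq: {'L': 1, 'E': 2, 'T': 2, 'R': 1}
6!/(1!×2!×2!×1!) = 720/4 = 180

180


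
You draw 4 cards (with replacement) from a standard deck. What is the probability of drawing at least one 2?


P(not a 2) = 48/52 = 12/13
P(none in 4 draws) = (12/13)^4 = 20736/28561
P(≥1 2) = 1 - 20736/28561 = 7825/28561

P = 7825/28561 ≈ 27.40%


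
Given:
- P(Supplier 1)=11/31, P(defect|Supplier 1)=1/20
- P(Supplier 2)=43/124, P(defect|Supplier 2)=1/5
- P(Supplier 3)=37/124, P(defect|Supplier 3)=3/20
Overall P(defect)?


P(B) = Σ P(B|Aᵢ)×P(Aᵢ)
  1/20×11/31 = 11/620
  1/5×43/124 = 43/620
  3/20×37/124 = 111/2480
Sum = 327/2480

P(defect) = 327/2480 ≈ 13.19%


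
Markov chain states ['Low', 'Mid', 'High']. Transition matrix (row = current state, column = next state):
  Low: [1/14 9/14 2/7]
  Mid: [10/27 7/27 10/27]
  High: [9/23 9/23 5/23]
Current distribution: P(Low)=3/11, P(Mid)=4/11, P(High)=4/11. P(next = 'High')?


P(next=High) = Σᵢ P(now=i)×P(i→High)
= 3/11×2/7 + 4/11×10/27 + 4/11×5/23
= 6/77 + 40/297 + 20/253 = 13946/47817

P = 13946/47817 ≈ 0.2917


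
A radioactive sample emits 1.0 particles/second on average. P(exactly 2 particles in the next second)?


Poisson(λ=1.0): P(X=2) = e^(-λ)×λ^k/k!
= e^(-1.0) × 1.0^2 / 2!
≈ 0.3678794412 × 1 / 2 ≈ 0.183940

P(X=2) ≈ 0.183940 ≈ 18.39%


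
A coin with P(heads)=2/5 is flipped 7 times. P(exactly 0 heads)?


Binomial: P(X=0) = C(7,0)×p^0×(1-p)^7
= 1 × 1 × 2187/78125 = 2187/78125

P(X=0) = 2187/78125 ≈ 2.80%


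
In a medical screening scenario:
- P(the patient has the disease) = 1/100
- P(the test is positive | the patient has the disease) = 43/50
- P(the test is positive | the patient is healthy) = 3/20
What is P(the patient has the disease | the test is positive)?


Using Bayes' theorem:
P(A|B) = P(B|A)·P(A) / P(B)

P(the test is positive) = 43/50 × 1/100 + 3/20 × 99/100
= 43/5000 + 297/2000 = 1571/10000

P(the patient has the disease|the test is positive) = (43/5000) / (1571/10000) = 86/1571

P(the patient has the disease|the test is positive) = 86/1571 ≈ 5.47%


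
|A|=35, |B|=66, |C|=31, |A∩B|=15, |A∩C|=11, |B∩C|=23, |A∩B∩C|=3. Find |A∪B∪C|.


|A∪B∪C| = 35+66+31-15-11-23+3 = 86

|A∪B∪C| = 86


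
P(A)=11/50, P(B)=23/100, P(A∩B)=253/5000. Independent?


P(A)×P(B) = 253/5000
P(A∩B) = 253/5000
Equal ✓ → Independent

Yes, independent


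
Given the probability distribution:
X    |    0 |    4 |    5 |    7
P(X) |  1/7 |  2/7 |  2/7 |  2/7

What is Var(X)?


E[X] = 32/7
E[X²] = 180/7
Var(X) = E[X²] - (E[X])² = 180/7 - 1024/49 = 236/49

Var(X) = 236/49 ≈ 4.8163


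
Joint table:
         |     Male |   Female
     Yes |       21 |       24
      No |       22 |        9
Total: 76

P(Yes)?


P(Yes) = (21+24)/76 = 45/76

P(Yes) = 45/76 ≈ 59.21%


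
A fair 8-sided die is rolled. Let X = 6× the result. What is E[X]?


E[die] = (1+8)/2 = 9/2
E[X] = 6 × 9/2 = 27

E[X] = 27


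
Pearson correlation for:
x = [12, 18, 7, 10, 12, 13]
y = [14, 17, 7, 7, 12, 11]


n=6, Σx=72, Σy=68, Σxy=880, Σx²=930, Σy²=848
r = (6×880 - 72×68)/√((6×930 - 72²)(6×848 - 68²))
= 384/√(396×464) = 384/√183744 ≈ 384/428.6537 ≈ 0.8958

r ≈ 0.8958


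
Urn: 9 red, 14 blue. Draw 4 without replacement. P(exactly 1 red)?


Hypergeometric: C(9,1)×C(14,3)/C(23,4)
= 9×364/8855 = 468/1265

P(X=1) = 468/1265 ≈ 37.00%


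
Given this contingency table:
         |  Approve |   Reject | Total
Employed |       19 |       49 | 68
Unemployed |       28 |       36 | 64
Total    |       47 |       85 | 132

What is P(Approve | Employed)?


P(Approve | Employed) = 19/(19+49) = 19/68

P(Approve|Employed) = 19/68 ≈ 27.94%


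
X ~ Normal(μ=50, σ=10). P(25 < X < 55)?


z₁=(25-50)/10=-2.5, z₂=(55-50)/10=0.5
P = Φ(0.5) - Φ(-2.5) = 0.691462 - 0.006210 = 0.685252 ≈ 0.6853

P(25 < X < 55) ≈ 0.6853


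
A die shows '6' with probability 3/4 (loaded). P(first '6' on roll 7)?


Geometric: P(X=7) = (1-p)^(k-1)×p = (1/4)^6×3/4 = 3/16384

P(X=7) = 3/16384 ≈ 0.02%


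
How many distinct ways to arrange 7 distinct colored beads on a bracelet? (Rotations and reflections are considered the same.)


Free circular arrangements: rotations and reflections both identified.
(n-1)!/2 = 6!/2 = 720/2 = 360

360


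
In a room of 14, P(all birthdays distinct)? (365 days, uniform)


P(all different) = Π(365-i)/365 for i=0..13
= (365/365)×(364/365)×...×(352/365)
= 0.776897

P ≈ 0.7769 ≈ 77.69%


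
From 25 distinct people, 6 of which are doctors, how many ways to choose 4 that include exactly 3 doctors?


Choose 3 of the 6 doctors and 1 of the other 19 people:
C(6,3)×C(19,1) = 20×19 = 380

380


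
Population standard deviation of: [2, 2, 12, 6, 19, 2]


Mean = 43/6
  (2-43/6)²=961/36
  (2-43/6)²=961/36
  (12-43/6)²=841/36
  (6-43/6)²=49/36
  (19-43/6)²=5041/36
  (2-43/6)²=961/36
Σ(x-μ)² = 1469/6
σ² = (1469/6)/6 = 1469/36

σ = √(1469/36) ≈ 6.3879


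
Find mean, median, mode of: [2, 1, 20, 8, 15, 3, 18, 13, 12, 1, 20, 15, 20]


Sorted: [1, 1, 2, 3, 8, 12, 13, 15, 15, 18, 20, 20, 20]
Mean = 148/13
Median = 13
Freq: {2: 1, 1: 2, 20: 3, 8: 1, 15: 2, 3: 1, 18: 1, 13: 1, 12: 1}
Mode: [20]

Mean=148/13, Median=13, Mode=20


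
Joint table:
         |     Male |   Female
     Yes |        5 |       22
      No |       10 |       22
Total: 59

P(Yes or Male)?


P(Yes∨Male) = P(Yes) + P(Male) - P(Yes∧Male)
= (27 + 15 - 5)/59 = 37/59

P = 37/59 ≈ 62.71%


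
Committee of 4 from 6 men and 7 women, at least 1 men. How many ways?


Count by #men:
  1M,3W: C(6,1)×C(7,3)=210
  2M,2W: C(6,2)×C(7,2)=315
  3M,1W: C(6,3)×C(7,1)=140
  4M,0W: C(6,4)×C(7,0)=15
Total = 680

680


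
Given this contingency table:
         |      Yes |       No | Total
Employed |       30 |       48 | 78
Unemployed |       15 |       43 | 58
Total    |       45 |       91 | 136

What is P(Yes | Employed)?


P(Yes | Employed) = 30/(30+48) = 30/78 = 5/13

P(Yes|Employed) = 5/13 ≈ 38.46%


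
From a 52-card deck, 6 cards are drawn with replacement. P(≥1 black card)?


P(not a black card) = 26/52 = 1/2
P(none in 6 draws) = (1/2)^6 = 1/64
P(≥1 black card) = 1 - 1/64 = 63/64

P = 63/64 ≈ 98.44%


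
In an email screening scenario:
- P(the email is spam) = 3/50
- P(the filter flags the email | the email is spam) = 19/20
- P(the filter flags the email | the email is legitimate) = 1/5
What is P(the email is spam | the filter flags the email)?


Using Bayes' theorem:
P(A|B) = P(B|A)·P(A) / P(B)

P(the filter flags the email) = 19/20 × 3/50 + 1/5 × 47/50
= 57/1000 + 47/250 = 49/200

P(the email is spam|the filter flags the email) = (57/1000) / (49/200) = 57/245

P(the email is spam|the filter flags the email) = 57/245 ≈ 23.27%


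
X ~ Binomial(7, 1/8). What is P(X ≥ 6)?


P(X ≥ 6) = Σ P(X=i) for i=6..7
P(X=6) = 49/2097152
P(X=7) = 1/2097152
Sum = 25/1048576

P(X ≥ 6) = 25/1048576 ≈ 0.00%


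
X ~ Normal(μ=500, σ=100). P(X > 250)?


z = (250-500)/100 = -2.5
P(X > 250) = 1 - P(Z ≤ -2.5) = 1 - 0.0062 = 0.9938

P(X > 250) ≈ 0.9938


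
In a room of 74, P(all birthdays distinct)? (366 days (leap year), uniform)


P(all different) = Π(366-i)/366 for i=0..73
= (366/366)×(365/366)×...×(293/366)
= 0.000360

P ≈ 0.0004 ≈ 0.04%


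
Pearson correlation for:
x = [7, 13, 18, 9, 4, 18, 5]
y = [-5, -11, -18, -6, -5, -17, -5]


n=7, Σx=74, Σy=-67, Σxy=-907, Σx²=988, Σy²=845
r = (7×(-907) - 74×(-67))/√((7×988 - 74²)(7×845 - (-67)²))
= -1391/√(1440×1426) = -1391/√2053440 ≈ -1391/1432.9829 ≈ -0.9707

r ≈ -0.9707


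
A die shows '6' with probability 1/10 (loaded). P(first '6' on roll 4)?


Geometric: P(X=4) = (1-p)^(k-1)×p = (9/10)^3×1/10 = 729/10000

P(X=4) = 729/10000 ≈ 7.29%


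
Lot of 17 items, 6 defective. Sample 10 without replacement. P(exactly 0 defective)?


Hypergeometric: C(6,0)×C(11,10)/C(17,10)
= 1×11/19448 = 1/1768

P(X=0) = 1/1768 ≈ 0.06%


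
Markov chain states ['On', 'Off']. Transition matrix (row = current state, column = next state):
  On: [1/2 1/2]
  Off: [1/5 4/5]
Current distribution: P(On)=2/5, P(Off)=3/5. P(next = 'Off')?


P(next=Off) = Σᵢ P(now=i)×P(i→Off)
= 2/5×1/2 + 3/5×4/5
= 1/5 + 12/25 = 17/25

P = 17/25 ≈ 0.6800


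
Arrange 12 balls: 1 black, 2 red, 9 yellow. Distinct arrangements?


12!/(1!×2!×9!) = 660

660


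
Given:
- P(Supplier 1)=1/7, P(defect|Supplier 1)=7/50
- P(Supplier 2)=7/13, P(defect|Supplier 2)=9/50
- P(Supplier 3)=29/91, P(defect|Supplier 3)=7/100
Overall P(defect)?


P(B) = Σ P(B|Aᵢ)×P(Aᵢ)
  7/50×1/7 = 1/50
  9/50×7/13 = 63/650
  7/100×29/91 = 29/1300
Sum = 181/1300

P(defect) = 181/1300 ≈ 13.92%


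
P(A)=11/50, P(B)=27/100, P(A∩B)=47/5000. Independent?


P(A)×P(B) = 297/5000
P(A∩B) = 47/5000
Not equal → NOT independent

No, not independent


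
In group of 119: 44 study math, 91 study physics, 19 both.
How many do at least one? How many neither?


|A∪B| = 44+91-19 = 116
Neither = 119-116 = 3

At least one: 116; Neither: 3


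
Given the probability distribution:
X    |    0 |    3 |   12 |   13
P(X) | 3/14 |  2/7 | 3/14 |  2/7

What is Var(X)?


E[X] = 50/7
E[X²] = 572/7
Var(X) = E[X²] - (E[X])² = 572/7 - 2500/49 = 1504/49

Var(X) = 1504/49 ≈ 30.6939


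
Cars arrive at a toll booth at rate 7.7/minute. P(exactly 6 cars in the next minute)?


Poisson(λ=7.7): P(X=6) = e^(-λ)×λ^k/k!
= e^(-7.7) × 7.7^6 / 6!
≈ 0.0004528271829 × 208422.380089 / 720 ≈ 0.131082

P(X=6) ≈ 0.131082 ≈ 13.11%


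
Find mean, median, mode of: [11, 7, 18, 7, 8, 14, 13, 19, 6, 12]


Sorted: [6, 7, 7, 8, 11, 12, 13, 14, 18, 19]
Mean = 115/10 = 23/2
Median = 23/2
Freq: {11: 1, 7: 2, 18: 1, 8: 1, 14: 1, 13: 1, 19: 1, 6: 1, 12: 1}
Mode: [7]

Mean=23/2, Median=23/2, Mode=7


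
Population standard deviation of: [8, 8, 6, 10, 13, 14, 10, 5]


Mean = 74/8 = 37/4
  (8-37/4)²=25/16
  (8-37/4)²=25/16
  (6-37/4)²=169/16
  (10-37/4)²=9/16
  (13-37/4)²=225/16
  (14-37/4)²=361/16
  (10-37/4)²=9/16
  (5-37/4)²=289/16
Σ(x-μ)² = 139/2
σ² = (139/2)/8 = 139/16

σ = √(139/16) ≈ 2.9475


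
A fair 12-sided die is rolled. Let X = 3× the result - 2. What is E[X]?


E[die] = (1+12)/2 = 13/2
E[X] = 3×13/2 - 2 = 35/2

E[X] = 35/2


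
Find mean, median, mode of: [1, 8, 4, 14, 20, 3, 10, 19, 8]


Sorted: [1, 3, 4, 8, 8, 10, 14, 19, 20]
Mean = 87/9 = 29/3
Median = 8
Freq: {1: 1, 8: 2, 4: 1, 14: 1, 20: 1, 3: 1, 10: 1, 19: 1}
Mode: [8]

Mean=29/3, Median=8, Mode=8


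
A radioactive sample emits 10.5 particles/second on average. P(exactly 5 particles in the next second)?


Poisson(λ=10.5): P(X=5) = e^(-λ)×λ^k/k!
= e^(-10.5) × 10.5^5 / 5!
≈ 2.753644935e-05 × 127628.15625 / 120 ≈ 0.029287

P(X=5) ≈ 0.029287 ≈ 2.93%


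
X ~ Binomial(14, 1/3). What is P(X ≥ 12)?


P(X ≥ 12) = Σ P(X=i) for i=12..14
P(X=12) = 364/4782969
P(X=13) = 28/4782969
P(X=14) = 1/4782969
Sum = 131/1594323

P(X ≥ 12) = 131/1594323 ≈ 0.01%
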